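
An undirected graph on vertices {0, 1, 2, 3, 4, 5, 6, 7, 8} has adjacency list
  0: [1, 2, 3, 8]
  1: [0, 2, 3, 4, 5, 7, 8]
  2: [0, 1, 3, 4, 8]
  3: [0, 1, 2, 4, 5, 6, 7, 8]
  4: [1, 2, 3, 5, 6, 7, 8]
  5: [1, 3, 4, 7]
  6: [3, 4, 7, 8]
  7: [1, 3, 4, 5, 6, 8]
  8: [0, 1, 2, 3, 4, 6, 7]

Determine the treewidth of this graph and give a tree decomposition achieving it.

The largest bag has 5 vertices, giving width 4; this decomposition certifies tw(G) ≤ 4. Conversely, {0, 1, 2, 3, 8} is a clique of size 5, and the vertices of any clique must share a bag in every tree decomposition; so some bag has ≥ 5 vertices and tw(G) ≥ 4. Therefore the treewidth is 4.

Treewidth 4.
One such decomposition:
Bags: B1 = {1, 2, 3, 4, 8}  B2 = {1, 3, 4, 7, 8}  B3 = {3, 4, 6, 7, 8}  B4 = {1, 3, 4, 5, 7}  B5 = {0, 1, 2, 3, 8}
Tree: B1–B2, B2–B3, B2–B4, B1–B5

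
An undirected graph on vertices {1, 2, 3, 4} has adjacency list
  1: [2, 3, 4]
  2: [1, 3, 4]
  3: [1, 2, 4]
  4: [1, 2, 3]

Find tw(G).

A width-3 tree decomposition is:
Bags: B1 = {1, 2, 3, 4}
Tree: (single bag)
A single bag containing all 4 vertices is trivially a valid decomposition of width 3. On the other hand G contains the 4-clique {1, 2, 3, 4}. A clique must lie in a single bag of any decomposition, so no decomposition can have width below 3. The upper and lower bounds meet at 3, so that is the treewidth.

3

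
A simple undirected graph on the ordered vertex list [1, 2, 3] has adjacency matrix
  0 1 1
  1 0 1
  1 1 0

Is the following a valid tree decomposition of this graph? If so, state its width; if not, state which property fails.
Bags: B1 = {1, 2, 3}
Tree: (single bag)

Every vertex of G appears in some bag (union = {1, 2, 3}); every edge is covered by a bag; and for each vertex v the set of bags containing v is connected in the bag tree. The decomposition is therefore valid. The largest bag has 3 vertices, so the width is 2.

Yes; width 2.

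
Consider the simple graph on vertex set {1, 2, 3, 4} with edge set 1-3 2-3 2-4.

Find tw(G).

1

A width-1 tree decomposition is:
Bags: B1 = {1, 3}  B2 = {2, 3}  B3 = {2, 4}
Tree: B1–B2, B2–B3
The largest bag has 2 vertices, giving width 1; this decomposition certifies tw(G) ≤ 1. Since G has at least one edge (e.g. 1–3), it is not an edgeless graph, so tw(G) ≥ 1. Hence tw(G) = 1 exactly.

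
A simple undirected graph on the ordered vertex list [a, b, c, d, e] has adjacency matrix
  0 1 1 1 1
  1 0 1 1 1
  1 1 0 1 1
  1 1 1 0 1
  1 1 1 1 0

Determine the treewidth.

A width-4 tree decomposition is:
Bags: B1 = {a, b, c, d, e}
Tree: (single bag)
A single bag containing all 5 vertices is trivially a valid decomposition of width 4. On the other hand G contains the 5-clique {a, b, c, d, e}. A clique must lie in a single bag of any decomposition, so no decomposition can have width below 4. The upper and lower bounds meet at 4, so that is the treewidth.

4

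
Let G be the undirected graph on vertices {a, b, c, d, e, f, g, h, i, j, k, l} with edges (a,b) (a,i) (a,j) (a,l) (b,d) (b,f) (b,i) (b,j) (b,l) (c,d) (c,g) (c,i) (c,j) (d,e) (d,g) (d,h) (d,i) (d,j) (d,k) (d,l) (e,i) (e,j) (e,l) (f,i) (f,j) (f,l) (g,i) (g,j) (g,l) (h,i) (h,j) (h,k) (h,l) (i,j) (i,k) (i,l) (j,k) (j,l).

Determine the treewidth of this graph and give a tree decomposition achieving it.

Treewidth 4.
One such decomposition:
Bags: B1 = {b, f, i, j, l}  B2 = {b, d, i, j, l}  B3 = {d, g, i, j, l}  B4 = {a, b, i, j, l}  B5 = {d, h, i, j, l}  B6 = {c, d, g, i, j}  B7 = {d, h, i, j, k}  B8 = {d, e, i, j, l}
Tree: B1–B2, B2–B3, B2–B4, B3–B5, B3–B6, B5–B7, B5–B8

Every bag has size at most 5, so the width is 5 − 1 = 4 and tw(G) ≤ 4. For the lower bound, the 5 vertices {c, d, g, i, j} are pairwise adjacent, and any tree decomposition puts a clique entirely inside one bag — forcing width ≥ 4. Therefore the treewidth is 4.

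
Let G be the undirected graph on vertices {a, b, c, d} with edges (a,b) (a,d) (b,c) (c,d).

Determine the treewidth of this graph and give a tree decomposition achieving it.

Every bag has size at most 3, so the width is 3 − 1 = 2 and tw(G) ≤ 2. The edges a–d–c–b–a form a cycle, so G is not a tree and its treewidth is at least 2. Combining the bounds, tw(G) = 2.

Treewidth 2.
Bags: B1 = {a, c, d}  B2 = {a, b, c}
Tree: B1–B2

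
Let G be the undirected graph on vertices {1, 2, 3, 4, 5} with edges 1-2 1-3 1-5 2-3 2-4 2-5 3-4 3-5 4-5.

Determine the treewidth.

A width-3 tree decomposition is:
Bags: B1 = {1, 2, 3, 5}  B2 = {2, 3, 4, 5}
Tree: B1–B2
The largest bag has 4 vertices, giving width 3; this decomposition certifies tw(G) ≤ 3. For the lower bound, the 4 vertices {1, 2, 3, 5} are pairwise adjacent, and any tree decomposition puts a clique entirely inside one bag — forcing width ≥ 3. Therefore the treewidth is 3.

3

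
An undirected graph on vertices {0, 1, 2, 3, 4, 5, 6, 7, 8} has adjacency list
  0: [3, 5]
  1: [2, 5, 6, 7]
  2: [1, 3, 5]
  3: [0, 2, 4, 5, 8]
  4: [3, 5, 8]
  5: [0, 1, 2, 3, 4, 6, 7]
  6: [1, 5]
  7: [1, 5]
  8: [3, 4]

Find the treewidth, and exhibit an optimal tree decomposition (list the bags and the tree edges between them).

The largest bag has 3 vertices, giving width 2; this decomposition certifies tw(G) ≤ 2. On the other hand G contains the 3-clique {3, 4, 8}. A clique must lie in a single bag of any decomposition, so no decomposition can have width below 2. Therefore the treewidth is 2.

Treewidth 2.
One optimal decomposition is:
Bags: B1 = {1, 2, 5}  B2 = {2, 3, 5}  B3 = {3, 4, 5}  B4 = {1, 5, 6}  B5 = {0, 3, 5}  B6 = {3, 4, 8}  B7 = {1, 5, 7}
Tree: B1–B2, B2–B3, B1–B4, B3–B5, B3–B6, B4–B7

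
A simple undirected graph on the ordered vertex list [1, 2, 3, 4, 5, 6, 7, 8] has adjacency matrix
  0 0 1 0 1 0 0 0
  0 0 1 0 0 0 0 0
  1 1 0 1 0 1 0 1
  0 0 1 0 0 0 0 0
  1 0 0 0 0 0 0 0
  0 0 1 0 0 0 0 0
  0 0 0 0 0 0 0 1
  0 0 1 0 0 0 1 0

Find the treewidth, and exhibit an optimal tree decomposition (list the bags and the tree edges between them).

Treewidth 1.
Bags: B1 = {1, 5}  B2 = {1, 3}  B3 = {3, 6}  B4 = {2, 3}  B5 = {3, 8}  B6 = {7, 8}  B7 = {3, 4}
Tree: B1–B2, B2–B3, B2–B4, B4–B5, B5–B6, B3–B7

Every bag has size at most 2, so the width is 2 − 1 = 1 and tw(G) ≤ 1. G has an edge, so its treewidth is at least 1. Hence tw(G) = 1 exactly.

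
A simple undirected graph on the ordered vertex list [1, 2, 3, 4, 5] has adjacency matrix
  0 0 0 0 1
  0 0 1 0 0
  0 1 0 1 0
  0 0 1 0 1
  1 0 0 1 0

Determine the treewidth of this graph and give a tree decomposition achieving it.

Each bag holds 2 vertices, so the decomposition has width 1, which upper-bounds the treewidth. G has an edge, so its treewidth is at least 1. Therefore the treewidth is 1.

Treewidth 1.
Bags: B1 = {1, 5}  B2 = {4, 5}  B3 = {3, 4}  B4 = {2, 3}
Tree: B1–B2, B2–B3, B3–B4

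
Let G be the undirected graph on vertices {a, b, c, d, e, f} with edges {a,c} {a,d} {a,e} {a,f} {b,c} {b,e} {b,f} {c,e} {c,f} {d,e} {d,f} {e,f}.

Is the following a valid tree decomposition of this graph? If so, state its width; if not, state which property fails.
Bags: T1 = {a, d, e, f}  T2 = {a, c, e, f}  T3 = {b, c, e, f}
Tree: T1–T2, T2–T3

Every vertex of G appears in some bag (union = {a, b, c, d, e, f}); every edge is covered by a bag; and for each vertex v the set of bags containing v is connected in the bag tree. The decomposition is therefore valid. The largest bag has 4 vertices, so the width is 3.

Yes; width 3.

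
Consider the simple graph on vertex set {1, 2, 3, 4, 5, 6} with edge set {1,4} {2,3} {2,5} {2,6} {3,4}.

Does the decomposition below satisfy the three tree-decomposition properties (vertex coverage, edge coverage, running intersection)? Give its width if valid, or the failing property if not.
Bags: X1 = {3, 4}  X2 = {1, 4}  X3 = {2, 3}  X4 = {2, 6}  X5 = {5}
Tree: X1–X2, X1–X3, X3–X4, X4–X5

No — edge (2,5) lies in no bag.

A tree decomposition must satisfy three properties: every vertex lies in some bag; for every edge, both endpoints lie together in some bag; and for every vertex, the bags containing it form a connected subtree. Here edge (2,5) lies in no bag, so the decomposition is invalid.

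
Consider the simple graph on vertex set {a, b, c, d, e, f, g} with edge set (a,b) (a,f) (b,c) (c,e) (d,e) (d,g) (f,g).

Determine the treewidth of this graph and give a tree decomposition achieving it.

Treewidth 2.
One such decomposition:
Bags: B1 = {d, f, g}  B2 = {a, d, f}  B3 = {a, b, d}  B4 = {b, c, d}  B5 = {c, d, e}
Tree: B1–B2, B2–B3, B3–B4, B4–B5

Every bag has size at most 3, so the width is 3 − 1 = 2 and tw(G) ≤ 2. The edges d–g–f–a–b–c–e–d form a cycle, so G is not a tree and its treewidth is at least 2. Hence tw(G) = 2 exactly.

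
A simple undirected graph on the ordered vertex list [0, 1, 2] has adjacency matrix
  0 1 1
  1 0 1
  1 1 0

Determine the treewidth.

2

A width-2 tree decomposition is:
Bags: B1 = {0, 1, 2}
Tree: (single bag)
With just one bag of size 3, the width is 3 − 1 = 2, so tw(G) ≤ 2. For the lower bound, the 3 vertices {0, 1, 2} are pairwise adjacent, and any tree decomposition puts a clique entirely inside one bag — forcing width ≥ 2. Therefore the treewidth is 2.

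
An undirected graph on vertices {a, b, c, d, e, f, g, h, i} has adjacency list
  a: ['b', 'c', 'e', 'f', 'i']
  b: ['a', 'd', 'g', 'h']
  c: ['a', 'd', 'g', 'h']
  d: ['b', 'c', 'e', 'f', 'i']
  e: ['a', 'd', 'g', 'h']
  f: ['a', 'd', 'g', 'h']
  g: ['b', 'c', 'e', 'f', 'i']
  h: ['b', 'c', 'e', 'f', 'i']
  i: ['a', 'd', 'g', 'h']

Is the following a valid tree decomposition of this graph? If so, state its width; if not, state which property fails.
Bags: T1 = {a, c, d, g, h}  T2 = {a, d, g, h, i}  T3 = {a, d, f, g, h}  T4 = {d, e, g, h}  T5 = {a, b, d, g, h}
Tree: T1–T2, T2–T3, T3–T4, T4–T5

No — edge (a,e) lies in no bag.

A tree decomposition must satisfy three properties: every vertex lies in some bag; for every edge, both endpoints lie together in some bag; and for every vertex, the bags containing it form a connected subtree. Here edge (a,e) lies in no bag, so the decomposition is invalid.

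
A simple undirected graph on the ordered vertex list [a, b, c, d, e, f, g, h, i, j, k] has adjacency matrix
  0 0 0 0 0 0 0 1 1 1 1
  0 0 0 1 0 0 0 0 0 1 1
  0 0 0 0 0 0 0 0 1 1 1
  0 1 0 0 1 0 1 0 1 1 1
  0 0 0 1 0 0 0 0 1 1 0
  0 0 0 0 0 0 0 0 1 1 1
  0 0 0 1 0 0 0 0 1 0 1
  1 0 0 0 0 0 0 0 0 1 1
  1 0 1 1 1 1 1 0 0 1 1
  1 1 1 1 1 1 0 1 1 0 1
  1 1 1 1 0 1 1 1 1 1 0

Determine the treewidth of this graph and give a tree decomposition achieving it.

The largest bag has 4 vertices, giving width 3; this decomposition certifies tw(G) ≤ 3. On the other hand G contains the 4-clique {d, e, i, j}. A clique must lie in a single bag of any decomposition, so no decomposition can have width below 3. Combining the bounds, tw(G) = 3.

Treewidth 3.
One optimal decomposition is:
Bags: B1 = {a, i, j, k}  B2 = {f, i, j, k}  B3 = {d, i, j, k}  B4 = {d, e, i, j}  B5 = {c, i, j, k}  B6 = {d, g, i, k}  B7 = {b, d, j, k}  B8 = {a, h, j, k}
Tree: B1–B2, B2–B3, B3–B4, B1–B5, B3–B6, B3–B7, B1–B8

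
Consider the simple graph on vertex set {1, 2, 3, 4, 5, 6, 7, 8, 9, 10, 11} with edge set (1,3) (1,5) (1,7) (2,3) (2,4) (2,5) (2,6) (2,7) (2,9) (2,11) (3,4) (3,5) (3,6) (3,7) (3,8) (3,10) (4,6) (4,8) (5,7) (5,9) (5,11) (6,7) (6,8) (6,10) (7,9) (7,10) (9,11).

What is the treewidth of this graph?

3

A width-3 tree decomposition is:
Bags: B1 = {2, 3, 5, 7}  B2 = {2, 5, 7, 9}  B3 = {2, 3, 6, 7}  B4 = {1, 3, 5, 7}  B5 = {2, 3, 4, 6}  B6 = {2, 5, 9, 11}  B7 = {3, 6, 7, 10}  B8 = {3, 4, 6, 8}
Tree: B1–B2, B1–B3, B1–B4, B3–B5, B2–B6, B3–B7, B5–B8
The largest bag has 4 vertices, giving width 3; this decomposition certifies tw(G) ≤ 3. For the lower bound, the 4 vertices {2, 5, 9, 11} are pairwise adjacent, and any tree decomposition puts a clique entirely inside one bag — forcing width ≥ 3. Combining the bounds, tw(G) = 3.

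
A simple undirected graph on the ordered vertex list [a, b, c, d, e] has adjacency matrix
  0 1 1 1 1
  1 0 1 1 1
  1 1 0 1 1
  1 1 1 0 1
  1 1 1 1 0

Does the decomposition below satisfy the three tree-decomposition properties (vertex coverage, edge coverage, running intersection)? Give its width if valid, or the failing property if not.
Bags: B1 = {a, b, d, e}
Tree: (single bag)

No — vertex c appears in no bag.

A tree decomposition must satisfy three properties: every vertex lies in some bag; for every edge, both endpoints lie together in some bag; and for every vertex, the bags containing it form a connected subtree. Here vertex c appears in no bag, so the decomposition is invalid.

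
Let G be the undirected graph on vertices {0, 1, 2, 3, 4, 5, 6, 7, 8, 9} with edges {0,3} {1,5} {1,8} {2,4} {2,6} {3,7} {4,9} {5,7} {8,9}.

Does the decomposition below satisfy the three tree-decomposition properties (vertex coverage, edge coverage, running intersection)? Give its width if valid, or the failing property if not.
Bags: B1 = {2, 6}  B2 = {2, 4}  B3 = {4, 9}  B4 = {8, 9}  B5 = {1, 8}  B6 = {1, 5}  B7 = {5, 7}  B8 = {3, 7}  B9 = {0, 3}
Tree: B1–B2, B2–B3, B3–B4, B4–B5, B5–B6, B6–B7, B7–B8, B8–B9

Vertex coverage: the bags together contain {0, 1, 2, 3, 4, 5, 6, 7, 8, 9}, the full vertex set. Edge coverage: each edge of G has both endpoints in at least one bag. Running intersection: for every vertex, the bags containing it form a connected subtree. All three properties hold, so this is a valid tree decomposition of width max|bag| − 1 = 1, and hence tw(G) ≤ 1.

Yes; width 1.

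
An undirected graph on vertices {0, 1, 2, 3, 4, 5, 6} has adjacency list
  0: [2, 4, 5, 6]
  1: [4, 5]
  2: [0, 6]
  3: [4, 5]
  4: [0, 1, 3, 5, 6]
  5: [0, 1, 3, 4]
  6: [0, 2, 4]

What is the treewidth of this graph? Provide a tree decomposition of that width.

The largest bag has 3 vertices, giving width 2; this decomposition certifies tw(G) ≤ 2. On the other hand G contains the 3-clique {0, 2, 6}. A clique must lie in a single bag of any decomposition, so no decomposition can have width below 2. Combining the bounds, tw(G) = 2.

Treewidth 2.
Bags: B1 = {0, 2, 6}  B2 = {0, 4, 6}  B3 = {0, 4, 5}  B4 = {3, 4, 5}  B5 = {1, 4, 5}
Tree: B1–B2, B2–B3, B3–B4, B4–B5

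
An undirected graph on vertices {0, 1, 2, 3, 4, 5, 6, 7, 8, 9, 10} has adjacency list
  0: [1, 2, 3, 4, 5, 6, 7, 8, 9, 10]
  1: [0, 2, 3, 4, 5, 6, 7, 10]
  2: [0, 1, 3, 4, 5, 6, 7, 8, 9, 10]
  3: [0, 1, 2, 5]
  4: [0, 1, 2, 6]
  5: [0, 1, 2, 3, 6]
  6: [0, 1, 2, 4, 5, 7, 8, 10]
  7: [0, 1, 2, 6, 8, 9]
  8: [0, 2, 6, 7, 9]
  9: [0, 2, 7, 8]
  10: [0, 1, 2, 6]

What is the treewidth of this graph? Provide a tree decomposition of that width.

Treewidth 4.
One optimal decomposition is:
Bags: B1 = {0, 1, 2, 6, 10}  B2 = {0, 1, 2, 5, 6}  B3 = {0, 1, 2, 6, 7}  B4 = {0, 1, 2, 4, 6}  B5 = {0, 2, 6, 7, 8}  B6 = {0, 1, 2, 3, 5}  B7 = {0, 2, 7, 8, 9}
Tree: B1–B2, B2–B3, B3–B4, B3–B5, B2–B6, B5–B7

Every bag has size at most 5, so the width is 5 − 1 = 4 and tw(G) ≤ 4. On the other hand G contains the 5-clique {0, 2, 7, 8, 9}. A clique must lie in a single bag of any decomposition, so no decomposition can have width below 4. Therefore the treewidth is 4.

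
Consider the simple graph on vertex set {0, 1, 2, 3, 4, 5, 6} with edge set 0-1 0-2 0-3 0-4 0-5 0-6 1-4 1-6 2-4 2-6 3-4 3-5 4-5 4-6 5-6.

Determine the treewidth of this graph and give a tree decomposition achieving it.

Each bag holds 4 vertices, so the decomposition has width 3, which upper-bounds the treewidth. For the lower bound, the 4 vertices {0, 3, 4, 5} are pairwise adjacent, and any tree decomposition puts a clique entirely inside one bag — forcing width ≥ 3. Hence tw(G) = 3 exactly.

Treewidth 3.
One optimal decomposition is:
Bags: B1 = {0, 2, 4, 6}  B2 = {0, 4, 5, 6}  B3 = {0, 1, 4, 6}  B4 = {0, 3, 4, 5}
Tree: B1–B2, B2–B3, B2–B4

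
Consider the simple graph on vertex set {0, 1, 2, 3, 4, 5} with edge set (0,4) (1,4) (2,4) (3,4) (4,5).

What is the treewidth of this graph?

A width-1 tree decomposition is:
Bags: B1 = {2, 4}  B2 = {1, 4}  B3 = {3, 4}  B4 = {0, 4}  B5 = {4, 5}
Tree: B1–B2, B1–B3, B3–B4, B3–B5
Every bag has size at most 2, so the width is 2 − 1 = 1 and tw(G) ≤ 1. Any graph with an edge has treewidth ≥ 1, and G has the edge 2–4. Hence tw(G) = 1 exactly.

1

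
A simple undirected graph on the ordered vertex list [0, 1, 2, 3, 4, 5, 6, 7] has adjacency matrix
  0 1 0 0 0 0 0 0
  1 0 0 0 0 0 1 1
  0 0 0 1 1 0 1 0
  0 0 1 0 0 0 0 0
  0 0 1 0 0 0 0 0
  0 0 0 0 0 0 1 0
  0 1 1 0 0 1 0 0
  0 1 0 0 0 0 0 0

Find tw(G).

A width-1 tree decomposition is:
Bags: B1 = {2, 4}  B2 = {2, 3}  B3 = {2, 6}  B4 = {1, 6}  B5 = {1, 7}  B6 = {5, 6}  B7 = {0, 1}
Tree: B1–B2, B2–B3, B3–B4, B4–B5, B3–B6, B4–B7
Each bag holds 2 vertices, so the decomposition has width 1, which upper-bounds the treewidth. Any graph with an edge has treewidth ≥ 1, and G has the edge 2–4. Therefore the treewidth is 1.

1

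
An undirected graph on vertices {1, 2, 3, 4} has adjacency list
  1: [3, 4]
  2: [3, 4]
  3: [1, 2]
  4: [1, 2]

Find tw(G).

A width-2 tree decomposition is:
Bags: B1 = {1, 2, 3}  B2 = {1, 2, 4}
Tree: B1–B2
Every bag has size at most 3, so the width is 3 − 1 = 2 and tw(G) ≤ 2. Since 2–3–1–4–2 is a cycle in G, G is not acyclic. Forests are exactly the graphs of treewidth ≤ 1, so tw(G) ≥ 2. Therefore the treewidth is 2.

2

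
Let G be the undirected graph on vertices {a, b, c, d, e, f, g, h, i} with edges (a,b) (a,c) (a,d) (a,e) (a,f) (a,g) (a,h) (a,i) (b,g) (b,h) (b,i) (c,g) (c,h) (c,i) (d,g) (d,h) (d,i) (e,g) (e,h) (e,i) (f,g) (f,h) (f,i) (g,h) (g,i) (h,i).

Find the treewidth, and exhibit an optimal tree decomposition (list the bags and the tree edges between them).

The largest bag has 5 vertices, giving width 4; this decomposition certifies tw(G) ≤ 4. On the other hand G contains the 5-clique {a, d, g, h, i}. A clique must lie in a single bag of any decomposition, so no decomposition can have width below 4. Hence tw(G) = 4 exactly.

Treewidth 4.
Bags: B1 = {a, c, g, h, i}  B2 = {a, b, g, h, i}  B3 = {a, d, g, h, i}  B4 = {a, e, g, h, i}  B5 = {a, f, g, h, i}
Tree: B1–B2, B2–B3, B1–B4, B2–B5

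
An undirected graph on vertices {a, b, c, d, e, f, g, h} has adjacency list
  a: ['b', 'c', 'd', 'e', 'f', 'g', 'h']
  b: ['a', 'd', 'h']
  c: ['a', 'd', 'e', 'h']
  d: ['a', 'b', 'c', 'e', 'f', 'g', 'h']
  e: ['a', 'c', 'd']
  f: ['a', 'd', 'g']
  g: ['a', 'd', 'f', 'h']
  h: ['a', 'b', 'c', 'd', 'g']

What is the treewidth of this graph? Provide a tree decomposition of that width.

Treewidth 3.
Bags: B1 = {a, c, d, h}  B2 = {a, d, g, h}  B3 = {a, c, d, e}  B4 = {a, b, d, h}  B5 = {a, d, f, g}
Tree: B1–B2, B1–B3, B2–B4, B2–B5

Every bag has size at most 4, so the width is 4 − 1 = 3 and tw(G) ≤ 3. For the lower bound, the 4 vertices {a, c, d, e} are pairwise adjacent, and any tree decomposition puts a clique entirely inside one bag — forcing width ≥ 3. Combining the bounds, tw(G) = 3.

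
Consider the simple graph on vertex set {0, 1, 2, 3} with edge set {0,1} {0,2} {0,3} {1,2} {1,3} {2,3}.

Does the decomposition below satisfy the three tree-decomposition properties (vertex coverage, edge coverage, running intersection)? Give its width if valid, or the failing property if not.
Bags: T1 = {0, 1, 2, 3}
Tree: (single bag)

Yes; width 3.

Every vertex of G appears in some bag (union = {0, 1, 2, 3}); every edge is covered by a bag; and for each vertex v the set of bags containing v is connected in the bag tree. The decomposition is therefore valid. The largest bag has 4 vertices, so the width is 3.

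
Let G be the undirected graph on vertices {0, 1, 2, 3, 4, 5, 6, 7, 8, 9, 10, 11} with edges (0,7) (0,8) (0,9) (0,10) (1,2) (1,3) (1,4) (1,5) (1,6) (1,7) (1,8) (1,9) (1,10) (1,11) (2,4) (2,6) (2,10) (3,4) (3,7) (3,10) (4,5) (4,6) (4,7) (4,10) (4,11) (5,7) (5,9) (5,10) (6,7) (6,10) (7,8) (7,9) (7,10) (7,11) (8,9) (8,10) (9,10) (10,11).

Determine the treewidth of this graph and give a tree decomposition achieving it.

Each bag holds 5 vertices, so the decomposition has width 4, which upper-bounds the treewidth. For the lower bound, the 5 vertices {0, 7, 8, 9, 10} are pairwise adjacent, and any tree decomposition puts a clique entirely inside one bag — forcing width ≥ 4. Combining the bounds, tw(G) = 4.

Treewidth 4.
One such decomposition:
Bags: B1 = {1, 2, 4, 6, 10}  B2 = {1, 4, 6, 7, 10}  B3 = {1, 4, 5, 7, 10}  B4 = {1, 4, 7, 10, 11}  B5 = {1, 5, 7, 9, 10}  B6 = {1, 7, 8, 9, 10}  B7 = {0, 7, 8, 9, 10}  B8 = {1, 3, 4, 7, 10}
Tree: B1–B2, B2–B3, B2–B4, B3–B5, B5–B6, B6–B7, B4–B8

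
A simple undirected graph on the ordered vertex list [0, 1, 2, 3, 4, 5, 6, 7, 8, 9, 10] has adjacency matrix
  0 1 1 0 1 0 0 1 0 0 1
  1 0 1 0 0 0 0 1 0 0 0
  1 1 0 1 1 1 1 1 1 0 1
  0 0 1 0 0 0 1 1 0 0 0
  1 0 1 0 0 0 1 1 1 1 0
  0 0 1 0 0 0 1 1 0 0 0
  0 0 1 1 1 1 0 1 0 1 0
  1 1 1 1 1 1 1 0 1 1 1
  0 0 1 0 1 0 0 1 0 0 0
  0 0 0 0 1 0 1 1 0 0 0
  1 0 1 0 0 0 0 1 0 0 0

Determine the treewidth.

3

A width-3 tree decomposition is:
Bags: B1 = {0, 2, 4, 7}  B2 = {2, 4, 6, 7}  B3 = {2, 4, 7, 8}  B4 = {0, 2, 7, 10}  B5 = {0, 1, 2, 7}  B6 = {2, 5, 6, 7}  B7 = {4, 6, 7, 9}  B8 = {2, 3, 6, 7}
Tree: B1–B2, B1–B3, B1–B4, B1–B5, B2–B6, B2–B7, B2–B8
Every bag has size at most 4, so the width is 4 − 1 = 3 and tw(G) ≤ 3. Conversely, {4, 6, 7, 9} is a clique of size 4, and the vertices of any clique must share a bag in every tree decomposition; so some bag has ≥ 4 vertices and tw(G) ≥ 3. Therefore the treewidth is 3.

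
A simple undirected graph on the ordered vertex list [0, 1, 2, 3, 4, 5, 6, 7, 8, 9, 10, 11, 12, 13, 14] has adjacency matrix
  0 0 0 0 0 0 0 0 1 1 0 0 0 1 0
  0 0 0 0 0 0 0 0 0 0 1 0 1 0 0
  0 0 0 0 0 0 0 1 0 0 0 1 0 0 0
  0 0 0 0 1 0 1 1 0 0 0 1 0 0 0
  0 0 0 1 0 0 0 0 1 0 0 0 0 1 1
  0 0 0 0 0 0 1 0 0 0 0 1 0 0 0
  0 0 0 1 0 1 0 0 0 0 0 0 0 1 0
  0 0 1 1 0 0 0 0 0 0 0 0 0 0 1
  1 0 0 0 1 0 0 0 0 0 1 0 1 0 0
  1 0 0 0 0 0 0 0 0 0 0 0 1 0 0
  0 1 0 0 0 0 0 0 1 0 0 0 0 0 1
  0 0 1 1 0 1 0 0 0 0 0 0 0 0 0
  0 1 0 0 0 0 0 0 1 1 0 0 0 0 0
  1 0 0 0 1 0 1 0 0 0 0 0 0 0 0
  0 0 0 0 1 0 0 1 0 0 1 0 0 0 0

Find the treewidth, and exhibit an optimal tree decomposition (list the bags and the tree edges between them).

Every bag has size at most 4, so the width is 4 − 1 = 3 and tw(G) ≤ 3. For the lower bound: the 4 vertex sets {1,9,12}, {10}, {8}, {0,4,13,14} are disjoint, each induces a connected subgraph, and every pair is joined by at least one edge of G. Contracting each set to a single vertex therefore yields K_{4} as a minor, and since treewidth is minor-monotone, tw(G) ≥ tw(K_{4}) = 3. Hence tw(G) = 3 exactly.

Treewidth 3.
Bags: B1 = {1, 9, 10, 12}  B2 = {8, 9, 10, 12}  B3 = {0, 8, 9, 10}  B4 = {0, 8, 10, 14}  B5 = {0, 4, 8, 14}  B6 = {0, 4, 13, 14}  B7 = {4, 7, 13, 14}  B8 = {3, 4, 7, 13}  B9 = {3, 6, 7, 13}  B10 = {2, 3, 6, 7}  B11 = {2, 3, 6, 11}  B12 = {2, 5, 6, 11}
Tree: B1–B2, B2–B3, B3–B4, B4–B5, B5–B6, B6–B7, B7–B8, B8–B9, B9–B10, B10–B11, B11–B12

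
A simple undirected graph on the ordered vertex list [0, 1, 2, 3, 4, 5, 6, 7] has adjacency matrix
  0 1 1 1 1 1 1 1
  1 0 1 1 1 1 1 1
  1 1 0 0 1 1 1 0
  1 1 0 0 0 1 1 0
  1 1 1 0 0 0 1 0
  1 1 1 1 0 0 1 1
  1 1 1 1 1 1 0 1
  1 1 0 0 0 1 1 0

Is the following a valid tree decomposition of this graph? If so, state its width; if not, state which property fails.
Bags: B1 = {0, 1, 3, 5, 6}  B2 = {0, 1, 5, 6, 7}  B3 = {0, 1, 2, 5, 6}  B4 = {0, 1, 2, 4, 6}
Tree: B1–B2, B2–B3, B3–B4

Yes; width 4.

Every vertex of G appears in some bag (union = {0, 1, 2, 3, 4, 5, 6, 7}); every edge is covered by a bag; and for each vertex v the set of bags containing v is connected in the bag tree. The decomposition is therefore valid. The largest bag has 5 vertices, so the width is 4.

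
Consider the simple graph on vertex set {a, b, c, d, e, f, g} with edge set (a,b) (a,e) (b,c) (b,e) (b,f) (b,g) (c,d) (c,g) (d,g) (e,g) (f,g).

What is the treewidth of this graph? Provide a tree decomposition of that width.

Treewidth 2.
Bags: B1 = {a, b, e}  B2 = {b, e, g}  B3 = {b, f, g}  B4 = {b, c, g}  B5 = {c, d, g}
Tree: B1–B2, B2–B3, B2–B4, B4–B5

The largest bag has 3 vertices, giving width 2; this decomposition certifies tw(G) ≤ 2. For the lower bound, the 3 vertices {c, d, g} are pairwise adjacent, and any tree decomposition puts a clique entirely inside one bag — forcing width ≥ 2. Combining the bounds, tw(G) = 2.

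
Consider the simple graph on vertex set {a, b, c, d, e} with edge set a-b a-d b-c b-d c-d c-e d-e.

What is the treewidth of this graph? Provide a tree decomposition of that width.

Each bag holds 3 vertices, so the decomposition has width 2, which upper-bounds the treewidth. Conversely, {c, d, e} is a clique of size 3, and the vertices of any clique must share a bag in every tree decomposition; so some bag has ≥ 3 vertices and tw(G) ≥ 2. Therefore the treewidth is 2.

Treewidth 2.
One such decomposition:
Bags: B1 = {b, c, d}  B2 = {a, b, d}  B3 = {c, d, e}
Tree: B1–B2, B1–B3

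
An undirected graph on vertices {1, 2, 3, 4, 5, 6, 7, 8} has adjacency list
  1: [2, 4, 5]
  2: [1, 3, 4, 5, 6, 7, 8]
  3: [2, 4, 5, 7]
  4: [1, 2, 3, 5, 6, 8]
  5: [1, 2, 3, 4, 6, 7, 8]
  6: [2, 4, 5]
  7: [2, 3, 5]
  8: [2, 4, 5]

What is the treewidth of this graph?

3

A width-3 tree decomposition is:
Bags: B1 = {2, 4, 5, 6}  B2 = {1, 2, 4, 5}  B3 = {2, 3, 4, 5}  B4 = {2, 3, 5, 7}  B5 = {2, 4, 5, 8}
Tree: B1–B2, B2–B3, B3–B4, B3–B5
Every bag has size at most 4, so the width is 4 − 1 = 3 and tw(G) ≤ 3. Conversely, {2, 4, 5, 8} is a clique of size 4, and the vertices of any clique must share a bag in every tree decomposition; so some bag has ≥ 4 vertices and tw(G) ≥ 3. Combining the bounds, tw(G) = 3.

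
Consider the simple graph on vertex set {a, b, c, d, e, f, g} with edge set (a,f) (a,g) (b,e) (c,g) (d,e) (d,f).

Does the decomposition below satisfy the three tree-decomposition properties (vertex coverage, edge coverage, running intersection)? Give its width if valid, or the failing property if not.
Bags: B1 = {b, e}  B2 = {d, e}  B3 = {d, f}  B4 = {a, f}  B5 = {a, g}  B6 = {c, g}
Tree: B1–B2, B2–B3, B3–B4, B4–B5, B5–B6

Checking the three conditions: (i) the bags cover all of {a, b, c, d, e, f, g}; (ii) for each edge, some bag contains both endpoints; (iii) the bags containing any fixed vertex form a subtree. All hold, so the decomposition is valid with width 2 − 1 = 1.

Yes; width 1.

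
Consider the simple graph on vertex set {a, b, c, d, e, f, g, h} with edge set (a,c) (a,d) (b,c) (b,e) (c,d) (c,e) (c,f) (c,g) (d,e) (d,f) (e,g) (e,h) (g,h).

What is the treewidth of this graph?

A width-2 tree decomposition is:
Bags: B1 = {c, e, g}  B2 = {c, d, e}  B3 = {e, g, h}  B4 = {c, d, f}  B5 = {b, c, e}  B6 = {a, c, d}
Tree: B1–B2, B1–B3, B2–B4, B2–B5, B2–B6
Each bag holds 3 vertices, so the decomposition has width 2, which upper-bounds the treewidth. On the other hand G contains the 3-clique {e, g, h}. A clique must lie in a single bag of any decomposition, so no decomposition can have width below 2. Combining the bounds, tw(G) = 2.

2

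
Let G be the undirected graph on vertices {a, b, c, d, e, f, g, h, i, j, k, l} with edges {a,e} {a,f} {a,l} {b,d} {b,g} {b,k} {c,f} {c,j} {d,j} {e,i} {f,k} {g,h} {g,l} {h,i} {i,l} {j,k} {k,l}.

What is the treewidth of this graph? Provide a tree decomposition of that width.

Treewidth 3.
Bags: B1 = {c, d, f, j}  B2 = {d, f, j, k}  B3 = {b, d, f, k}  B4 = {a, b, f, k}  B5 = {a, b, k, l}  B6 = {a, b, g, l}  B7 = {a, e, g, l}  B8 = {e, g, i, l}  B9 = {e, g, h, i}
Tree: B1–B2, B2–B3, B3–B4, B4–B5, B5–B6, B6–B7, B7–B8, B8–B9

The largest bag has 4 vertices, giving width 3; this decomposition certifies tw(G) ≤ 3. For the lower bound: the 4 vertex sets {c,d,j}, {f}, {k}, {a,b,g,l} are disjoint, each induces a connected subgraph, and every pair is joined by at least one edge of G. Contracting each set to a single vertex therefore yields K_{4} as a minor, and since treewidth is minor-monotone, tw(G) ≥ tw(K_{4}) = 3. The upper and lower bounds meet at 3, so that is the treewidth.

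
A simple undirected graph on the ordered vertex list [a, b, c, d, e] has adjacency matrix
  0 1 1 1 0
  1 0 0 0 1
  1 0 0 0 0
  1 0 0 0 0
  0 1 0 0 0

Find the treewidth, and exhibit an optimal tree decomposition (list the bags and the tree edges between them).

The largest bag has 2 vertices, giving width 1; this decomposition certifies tw(G) ≤ 1. G has an edge, so its treewidth is at least 1. Hence tw(G) = 1 exactly.

Treewidth 1.
One optimal decomposition is:
Bags: B1 = {a, b}  B2 = {a, d}  B3 = {a, c}  B4 = {b, e}
Tree: B1–B2, B2–B3, B1–B4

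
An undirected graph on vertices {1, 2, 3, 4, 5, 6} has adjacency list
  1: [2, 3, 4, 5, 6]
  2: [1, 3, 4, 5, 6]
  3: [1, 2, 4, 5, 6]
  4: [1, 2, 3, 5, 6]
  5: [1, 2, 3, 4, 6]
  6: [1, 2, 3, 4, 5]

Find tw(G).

A width-5 tree decomposition is:
Bags: B1 = {1, 2, 3, 4, 5, 6}
Tree: (single bag)
A single bag containing all 6 vertices is trivially a valid decomposition of width 5. On the other hand G contains the 6-clique {1, 2, 3, 4, 5, 6}. A clique must lie in a single bag of any decomposition, so no decomposition can have width below 5. Combining the bounds, tw(G) = 5.

5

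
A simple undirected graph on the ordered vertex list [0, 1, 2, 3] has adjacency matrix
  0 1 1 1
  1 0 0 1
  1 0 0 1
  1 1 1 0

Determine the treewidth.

A width-2 tree decomposition is:
Bags: B1 = {0, 1, 3}  B2 = {0, 2, 3}
Tree: B1–B2
Every bag has size at most 3, so the width is 3 − 1 = 2 and tw(G) ≤ 2. On the other hand G contains the 3-clique {0, 1, 3}. A clique must lie in a single bag of any decomposition, so no decomposition can have width below 2. Hence tw(G) = 2 exactly.

2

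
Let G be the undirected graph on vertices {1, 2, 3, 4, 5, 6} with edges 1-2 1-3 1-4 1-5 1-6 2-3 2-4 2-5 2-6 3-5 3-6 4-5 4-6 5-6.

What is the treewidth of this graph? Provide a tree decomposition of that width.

Treewidth 4.
One such decomposition:
Bags: B1 = {1, 2, 4, 5, 6}  B2 = {1, 2, 3, 5, 6}
Tree: B1–B2

Every bag has size at most 5, so the width is 5 − 1 = 4 and tw(G) ≤ 4. For the lower bound, the 5 vertices {1, 2, 3, 5, 6} are pairwise adjacent, and any tree decomposition puts a clique entirely inside one bag — forcing width ≥ 4. Hence tw(G) = 4 exactly.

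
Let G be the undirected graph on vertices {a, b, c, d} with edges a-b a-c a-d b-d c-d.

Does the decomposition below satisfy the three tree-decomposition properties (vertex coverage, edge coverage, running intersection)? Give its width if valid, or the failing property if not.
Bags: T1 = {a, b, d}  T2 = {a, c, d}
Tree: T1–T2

Yes; width 2.

Checking the three conditions: (i) the bags cover all of {a, b, c, d}; (ii) for each edge, some bag contains both endpoints; (iii) the bags containing any fixed vertex form a subtree. All hold, so the decomposition is valid with width 3 − 1 = 2.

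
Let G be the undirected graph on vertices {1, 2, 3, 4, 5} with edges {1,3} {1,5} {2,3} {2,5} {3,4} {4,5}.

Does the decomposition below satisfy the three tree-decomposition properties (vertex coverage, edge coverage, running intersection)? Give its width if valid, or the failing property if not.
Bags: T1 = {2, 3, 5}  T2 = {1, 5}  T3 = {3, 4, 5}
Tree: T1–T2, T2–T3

No — edge (3,1) lies in no bag.

A tree decomposition must satisfy three properties: every vertex lies in some bag; for every edge, both endpoints lie together in some bag; and for every vertex, the bags containing it form a connected subtree. Here edge (3,1) lies in no bag, so the decomposition is invalid.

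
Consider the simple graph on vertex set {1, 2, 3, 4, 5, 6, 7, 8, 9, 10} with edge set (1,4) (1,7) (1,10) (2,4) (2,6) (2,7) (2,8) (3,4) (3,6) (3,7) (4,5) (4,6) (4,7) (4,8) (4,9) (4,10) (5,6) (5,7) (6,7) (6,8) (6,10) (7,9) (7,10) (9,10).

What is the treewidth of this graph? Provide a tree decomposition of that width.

The largest bag has 4 vertices, giving width 3; this decomposition certifies tw(G) ≤ 3. For the lower bound, the 4 vertices {2, 4, 6, 8} are pairwise adjacent, and any tree decomposition puts a clique entirely inside one bag — forcing width ≥ 3. Hence tw(G) = 3 exactly.

Treewidth 3.
Bags: B1 = {1, 4, 7, 10}  B2 = {4, 6, 7, 10}  B3 = {4, 7, 9, 10}  B4 = {2, 4, 6, 7}  B5 = {2, 4, 6, 8}  B6 = {3, 4, 6, 7}  B7 = {4, 5, 6, 7}
Tree: B1–B2, B2–B3, B2–B4, B4–B5, B2–B6, B6–B7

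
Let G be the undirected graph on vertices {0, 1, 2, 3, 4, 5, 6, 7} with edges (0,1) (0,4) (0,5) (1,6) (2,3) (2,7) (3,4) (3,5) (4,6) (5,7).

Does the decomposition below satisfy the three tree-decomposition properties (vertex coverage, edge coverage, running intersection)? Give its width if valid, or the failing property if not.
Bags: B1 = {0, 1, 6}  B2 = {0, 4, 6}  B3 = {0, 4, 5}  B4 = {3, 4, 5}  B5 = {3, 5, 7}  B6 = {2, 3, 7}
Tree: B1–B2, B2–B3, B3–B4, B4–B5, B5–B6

Vertex coverage: the bags together contain {0, 1, 2, 3, 4, 5, 6, 7}, the full vertex set. Edge coverage: each edge of G has both endpoints in at least one bag. Running intersection: for every vertex, the bags containing it form a connected subtree. All three properties hold, so this is a valid tree decomposition of width max|bag| − 1 = 2, and hence tw(G) ≤ 2.

Yes; width 2.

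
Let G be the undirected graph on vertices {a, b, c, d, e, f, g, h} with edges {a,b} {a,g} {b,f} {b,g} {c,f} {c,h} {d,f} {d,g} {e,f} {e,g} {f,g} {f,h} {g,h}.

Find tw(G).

2

A width-2 tree decomposition is:
Bags: B1 = {e, f, g}  B2 = {f, g, h}  B3 = {b, f, g}  B4 = {c, f, h}  B5 = {a, b, g}  B6 = {d, f, g}
Tree: B1–B2, B2–B3, B2–B4, B3–B5, B2–B6
The largest bag has 3 vertices, giving width 2; this decomposition certifies tw(G) ≤ 2. Conversely, {a, b, g} is a clique of size 3, and the vertices of any clique must share a bag in every tree decomposition; so some bag has ≥ 3 vertices and tw(G) ≥ 2. Combining the bounds, tw(G) = 2.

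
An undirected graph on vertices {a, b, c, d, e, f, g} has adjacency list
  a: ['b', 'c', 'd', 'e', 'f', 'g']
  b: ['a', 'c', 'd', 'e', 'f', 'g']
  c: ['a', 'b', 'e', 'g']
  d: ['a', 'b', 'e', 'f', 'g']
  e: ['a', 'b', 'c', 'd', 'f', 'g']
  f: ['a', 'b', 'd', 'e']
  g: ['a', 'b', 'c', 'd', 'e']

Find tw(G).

A width-4 tree decomposition is:
Bags: B1 = {a, b, c, e, g}  B2 = {a, b, d, e, g}  B3 = {a, b, d, e, f}
Tree: B1–B2, B2–B3
Every bag has size at most 5, so the width is 5 − 1 = 4 and tw(G) ≤ 4. On the other hand G contains the 5-clique {a, b, d, e, g}. A clique must lie in a single bag of any decomposition, so no decomposition can have width below 4. Combining the bounds, tw(G) = 4.

4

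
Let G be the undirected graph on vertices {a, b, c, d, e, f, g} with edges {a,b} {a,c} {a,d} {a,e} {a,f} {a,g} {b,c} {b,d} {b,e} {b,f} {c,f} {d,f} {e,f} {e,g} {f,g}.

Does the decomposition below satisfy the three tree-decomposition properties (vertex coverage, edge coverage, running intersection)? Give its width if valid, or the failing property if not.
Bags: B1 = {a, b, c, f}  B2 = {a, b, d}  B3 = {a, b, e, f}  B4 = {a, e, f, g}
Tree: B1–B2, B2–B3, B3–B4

No — edge (f,d) lies in no bag.

A tree decomposition must satisfy three properties: every vertex lies in some bag; for every edge, both endpoints lie together in some bag; and for every vertex, the bags containing it form a connected subtree. Here edge (f,d) lies in no bag, so the decomposition is invalid.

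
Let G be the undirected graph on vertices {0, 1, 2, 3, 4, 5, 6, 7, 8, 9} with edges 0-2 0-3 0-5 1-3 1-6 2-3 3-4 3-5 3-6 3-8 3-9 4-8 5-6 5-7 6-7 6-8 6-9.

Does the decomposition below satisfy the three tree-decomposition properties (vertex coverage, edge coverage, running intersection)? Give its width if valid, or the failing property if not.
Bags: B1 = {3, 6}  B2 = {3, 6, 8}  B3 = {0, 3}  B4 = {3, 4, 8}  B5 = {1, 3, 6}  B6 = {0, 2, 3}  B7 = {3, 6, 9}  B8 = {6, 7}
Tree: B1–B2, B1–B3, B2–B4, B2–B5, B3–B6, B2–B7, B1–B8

A tree decomposition must satisfy three properties: every vertex lies in some bag; for every edge, both endpoints lie together in some bag; and for every vertex, the bags containing it form a connected subtree. Here vertex 5 appears in no bag, so the decomposition is invalid.

No — vertex 5 appears in no bag.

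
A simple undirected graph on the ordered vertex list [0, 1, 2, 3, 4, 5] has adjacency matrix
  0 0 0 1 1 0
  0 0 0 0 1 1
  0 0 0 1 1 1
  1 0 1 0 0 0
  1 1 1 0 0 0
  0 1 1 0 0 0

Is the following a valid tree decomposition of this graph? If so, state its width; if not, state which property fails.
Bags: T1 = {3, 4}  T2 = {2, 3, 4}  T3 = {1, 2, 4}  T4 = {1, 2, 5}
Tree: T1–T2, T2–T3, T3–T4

A tree decomposition must satisfy three properties: every vertex lies in some bag; for every edge, both endpoints lie together in some bag; and for every vertex, the bags containing it form a connected subtree. Here vertex 0 appears in no bag, so the decomposition is invalid.

No — vertex 0 appears in no bag.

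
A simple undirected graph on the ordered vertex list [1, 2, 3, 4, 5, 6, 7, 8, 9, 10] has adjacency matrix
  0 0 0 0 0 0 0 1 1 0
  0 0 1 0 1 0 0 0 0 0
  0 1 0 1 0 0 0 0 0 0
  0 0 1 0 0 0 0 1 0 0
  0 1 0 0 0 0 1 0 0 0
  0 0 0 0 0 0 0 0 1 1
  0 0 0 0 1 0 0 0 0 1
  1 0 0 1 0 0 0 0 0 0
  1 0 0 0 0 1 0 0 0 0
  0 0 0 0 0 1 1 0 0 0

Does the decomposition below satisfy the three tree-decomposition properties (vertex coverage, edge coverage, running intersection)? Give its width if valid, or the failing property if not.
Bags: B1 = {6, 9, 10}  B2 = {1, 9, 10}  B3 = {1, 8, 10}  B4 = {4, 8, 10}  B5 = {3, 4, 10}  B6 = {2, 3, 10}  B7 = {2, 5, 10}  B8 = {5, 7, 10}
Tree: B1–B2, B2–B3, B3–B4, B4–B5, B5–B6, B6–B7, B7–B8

Yes; width 2.

Vertex coverage: the bags together contain {1, 2, 3, 4, 5, 6, 7, 8, 9, 10}, the full vertex set. Edge coverage: each edge of G has both endpoints in at least one bag. Running intersection: for every vertex, the bags containing it form a connected subtree. All three properties hold, so this is a valid tree decomposition of width max|bag| − 1 = 2, and hence tw(G) ≤ 2.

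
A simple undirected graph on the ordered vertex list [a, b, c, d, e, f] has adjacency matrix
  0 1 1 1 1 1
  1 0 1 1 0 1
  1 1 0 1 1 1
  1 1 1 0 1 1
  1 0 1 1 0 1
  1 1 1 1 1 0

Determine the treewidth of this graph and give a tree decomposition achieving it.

The largest bag has 5 vertices, giving width 4; this decomposition certifies tw(G) ≤ 4. For the lower bound, the 5 vertices {a, c, d, e, f} are pairwise adjacent, and any tree decomposition puts a clique entirely inside one bag — forcing width ≥ 4. The upper and lower bounds meet at 4, so that is the treewidth.

Treewidth 4.
Bags: B1 = {a, c, d, e, f}  B2 = {a, b, c, d, f}
Tree: B1–B2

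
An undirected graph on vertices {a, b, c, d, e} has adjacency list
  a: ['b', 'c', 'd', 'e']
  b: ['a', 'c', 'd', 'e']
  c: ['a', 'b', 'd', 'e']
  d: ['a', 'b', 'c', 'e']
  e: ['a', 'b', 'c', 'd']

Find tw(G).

4

A width-4 tree decomposition is:
Bags: B1 = {a, b, c, d, e}
Tree: (single bag)
A single bag containing all 5 vertices is trivially a valid decomposition of width 4. On the other hand G contains the 5-clique {a, b, c, d, e}. A clique must lie in a single bag of any decomposition, so no decomposition can have width below 4. The upper and lower bounds meet at 4, so that is the treewidth.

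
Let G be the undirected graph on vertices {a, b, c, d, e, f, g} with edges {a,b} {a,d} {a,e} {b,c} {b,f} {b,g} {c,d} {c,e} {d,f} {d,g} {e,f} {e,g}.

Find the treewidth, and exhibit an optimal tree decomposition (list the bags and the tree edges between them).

Treewidth 3.
One optimal decomposition is:
Bags: B1 = {b, d, e, g}  B2 = {b, d, e, f}  B3 = {a, b, d, e}  B4 = {b, c, d, e}
Tree: B1–B2, B2–B3, B3–B4

The largest bag has 4 vertices, giving width 3; this decomposition certifies tw(G) ≤ 3. For the lower bound: the 4 vertex sets {e,g}, {b,f}, {d}, {a} are disjoint, each induces a connected subgraph, and every pair is joined by at least one edge of G. Contracting each set to a single vertex therefore yields K_{4} as a minor, and since treewidth is minor-monotone, tw(G) ≥ tw(K_{4}) = 3. Therefore the treewidth is 3.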